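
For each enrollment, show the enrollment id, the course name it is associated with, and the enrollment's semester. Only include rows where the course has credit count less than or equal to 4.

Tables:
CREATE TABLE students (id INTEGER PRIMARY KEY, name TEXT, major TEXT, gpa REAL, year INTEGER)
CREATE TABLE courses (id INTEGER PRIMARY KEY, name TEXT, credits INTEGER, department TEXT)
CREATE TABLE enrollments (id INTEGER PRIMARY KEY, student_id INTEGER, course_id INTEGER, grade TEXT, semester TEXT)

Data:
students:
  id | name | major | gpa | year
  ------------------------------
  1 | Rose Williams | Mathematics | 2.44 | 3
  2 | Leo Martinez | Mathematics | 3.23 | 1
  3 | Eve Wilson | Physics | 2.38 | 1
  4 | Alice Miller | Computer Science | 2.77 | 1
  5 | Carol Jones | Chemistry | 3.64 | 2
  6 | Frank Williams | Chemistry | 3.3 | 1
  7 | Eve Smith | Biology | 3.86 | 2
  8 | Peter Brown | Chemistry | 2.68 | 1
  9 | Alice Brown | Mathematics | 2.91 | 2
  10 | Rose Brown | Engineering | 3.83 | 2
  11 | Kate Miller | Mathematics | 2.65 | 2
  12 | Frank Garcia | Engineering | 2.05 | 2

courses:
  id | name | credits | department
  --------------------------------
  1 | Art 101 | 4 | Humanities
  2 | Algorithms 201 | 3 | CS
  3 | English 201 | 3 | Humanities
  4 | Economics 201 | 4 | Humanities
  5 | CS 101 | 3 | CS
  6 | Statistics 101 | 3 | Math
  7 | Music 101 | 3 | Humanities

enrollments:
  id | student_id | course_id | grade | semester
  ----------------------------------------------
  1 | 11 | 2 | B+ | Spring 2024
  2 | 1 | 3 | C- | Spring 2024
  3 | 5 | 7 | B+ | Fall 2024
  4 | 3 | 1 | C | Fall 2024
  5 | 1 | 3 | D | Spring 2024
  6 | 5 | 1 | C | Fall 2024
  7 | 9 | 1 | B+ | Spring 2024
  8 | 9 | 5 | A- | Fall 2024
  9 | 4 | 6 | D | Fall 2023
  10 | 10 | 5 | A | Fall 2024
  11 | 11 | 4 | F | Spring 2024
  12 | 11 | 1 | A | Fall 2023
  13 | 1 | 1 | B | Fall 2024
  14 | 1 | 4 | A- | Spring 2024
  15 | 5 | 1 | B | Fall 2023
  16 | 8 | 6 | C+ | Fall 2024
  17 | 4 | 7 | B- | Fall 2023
SELECT c.id, p.name AS course, c.semester FROM enrollments c JOIN courses p ON c.course_id = p.id WHERE p.credits <= 4

Execution result:
id | course | semester
1 | Algorithms 201 | Spring 2024
2 | English 201 | Spring 2024
3 | Music 101 | Fall 2024
4 | Art 101 | Fall 2024
5 | English 201 | Spring 2024
6 | Art 101 | Fall 2024
7 | Art 101 | Spring 2024
8 | CS 101 | Fall 2024
9 | Statistics 101 | Fall 2023
10 | CS 101 | Fall 2024
11 | Economics 201 | Spring 2024
12 | Art 101 | Fall 2023
13 | Art 101 | Fall 2024
14 | Economics 201 | Spring 2024
15 | Art 101 | Fall 2023
16 | Statistics 101 | Fall 2024
17 | Music 101 | Fall 2023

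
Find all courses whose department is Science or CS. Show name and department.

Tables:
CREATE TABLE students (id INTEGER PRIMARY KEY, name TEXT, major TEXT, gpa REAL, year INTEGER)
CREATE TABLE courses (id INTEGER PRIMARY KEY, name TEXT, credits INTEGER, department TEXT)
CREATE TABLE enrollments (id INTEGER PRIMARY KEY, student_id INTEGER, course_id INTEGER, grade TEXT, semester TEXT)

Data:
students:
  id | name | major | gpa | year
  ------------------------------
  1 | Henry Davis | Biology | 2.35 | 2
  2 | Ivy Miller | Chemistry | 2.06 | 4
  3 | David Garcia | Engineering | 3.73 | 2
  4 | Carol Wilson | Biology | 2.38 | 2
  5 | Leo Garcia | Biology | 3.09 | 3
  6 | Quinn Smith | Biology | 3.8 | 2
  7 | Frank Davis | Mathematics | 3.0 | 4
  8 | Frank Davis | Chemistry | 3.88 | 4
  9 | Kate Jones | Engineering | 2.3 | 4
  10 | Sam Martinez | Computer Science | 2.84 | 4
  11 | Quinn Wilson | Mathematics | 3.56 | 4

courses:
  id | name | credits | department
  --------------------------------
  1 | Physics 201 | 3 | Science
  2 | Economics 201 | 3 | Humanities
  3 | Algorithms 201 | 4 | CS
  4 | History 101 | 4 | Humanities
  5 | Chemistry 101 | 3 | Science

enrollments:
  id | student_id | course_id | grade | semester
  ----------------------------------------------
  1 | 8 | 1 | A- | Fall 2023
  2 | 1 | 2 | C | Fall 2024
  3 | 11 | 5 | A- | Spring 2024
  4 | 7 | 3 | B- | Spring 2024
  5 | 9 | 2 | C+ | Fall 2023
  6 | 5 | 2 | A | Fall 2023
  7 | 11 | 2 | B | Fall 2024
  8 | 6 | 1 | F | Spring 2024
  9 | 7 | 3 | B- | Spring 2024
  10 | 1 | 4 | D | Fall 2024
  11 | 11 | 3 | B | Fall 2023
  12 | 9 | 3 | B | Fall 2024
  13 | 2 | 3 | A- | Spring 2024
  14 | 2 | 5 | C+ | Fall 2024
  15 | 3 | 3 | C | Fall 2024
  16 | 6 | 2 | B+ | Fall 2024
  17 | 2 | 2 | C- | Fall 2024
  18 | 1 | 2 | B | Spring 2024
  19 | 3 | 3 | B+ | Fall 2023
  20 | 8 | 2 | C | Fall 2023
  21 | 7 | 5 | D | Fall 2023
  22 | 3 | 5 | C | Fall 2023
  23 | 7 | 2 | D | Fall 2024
SELECT name, department FROM courses WHERE department IN ('Science', 'CS')

Execution result:
name | department
Physics 201 | Science
Algorithms 201 | CS
Chemistry 101 | Science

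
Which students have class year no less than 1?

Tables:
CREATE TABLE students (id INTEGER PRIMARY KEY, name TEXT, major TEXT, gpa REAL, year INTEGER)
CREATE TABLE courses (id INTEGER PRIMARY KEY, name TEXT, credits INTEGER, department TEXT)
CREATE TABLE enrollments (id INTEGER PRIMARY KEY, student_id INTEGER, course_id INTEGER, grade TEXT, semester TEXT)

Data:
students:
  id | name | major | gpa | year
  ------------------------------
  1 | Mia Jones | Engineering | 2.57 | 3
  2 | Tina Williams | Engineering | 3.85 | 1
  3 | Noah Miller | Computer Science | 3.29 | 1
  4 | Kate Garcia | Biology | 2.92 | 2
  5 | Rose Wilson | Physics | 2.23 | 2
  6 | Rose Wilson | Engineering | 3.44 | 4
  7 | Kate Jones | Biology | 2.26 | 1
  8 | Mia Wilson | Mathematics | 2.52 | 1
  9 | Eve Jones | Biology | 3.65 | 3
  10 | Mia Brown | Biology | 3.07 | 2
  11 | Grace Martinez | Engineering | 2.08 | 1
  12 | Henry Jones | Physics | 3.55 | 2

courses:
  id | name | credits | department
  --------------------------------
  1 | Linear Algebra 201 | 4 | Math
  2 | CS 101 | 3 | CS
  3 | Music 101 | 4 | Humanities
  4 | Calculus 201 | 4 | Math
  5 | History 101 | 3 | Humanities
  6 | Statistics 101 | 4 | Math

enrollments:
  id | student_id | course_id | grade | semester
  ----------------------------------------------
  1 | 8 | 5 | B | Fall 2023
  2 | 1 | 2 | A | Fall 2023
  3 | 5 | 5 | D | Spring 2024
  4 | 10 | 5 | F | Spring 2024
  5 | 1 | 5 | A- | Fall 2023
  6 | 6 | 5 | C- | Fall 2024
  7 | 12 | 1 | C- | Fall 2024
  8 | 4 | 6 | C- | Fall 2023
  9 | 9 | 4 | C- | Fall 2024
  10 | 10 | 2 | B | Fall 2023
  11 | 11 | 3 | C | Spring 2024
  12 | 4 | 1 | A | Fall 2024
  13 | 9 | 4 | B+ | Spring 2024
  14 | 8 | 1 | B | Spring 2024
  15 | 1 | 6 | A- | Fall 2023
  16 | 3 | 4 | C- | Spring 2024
SELECT name, year FROM students WHERE year >= 1

Execution result:
name | year
Mia Jones | 3
Tina Williams | 1
Noah Miller | 1
Kate Garcia | 2
Rose Wilson | 2
Rose Wilson | 4
Kate Jones | 1
Mia Wilson | 1
Eve Jones | 3
Mia Brown | 2
Grace Martinez | 1
Henry Jones | 2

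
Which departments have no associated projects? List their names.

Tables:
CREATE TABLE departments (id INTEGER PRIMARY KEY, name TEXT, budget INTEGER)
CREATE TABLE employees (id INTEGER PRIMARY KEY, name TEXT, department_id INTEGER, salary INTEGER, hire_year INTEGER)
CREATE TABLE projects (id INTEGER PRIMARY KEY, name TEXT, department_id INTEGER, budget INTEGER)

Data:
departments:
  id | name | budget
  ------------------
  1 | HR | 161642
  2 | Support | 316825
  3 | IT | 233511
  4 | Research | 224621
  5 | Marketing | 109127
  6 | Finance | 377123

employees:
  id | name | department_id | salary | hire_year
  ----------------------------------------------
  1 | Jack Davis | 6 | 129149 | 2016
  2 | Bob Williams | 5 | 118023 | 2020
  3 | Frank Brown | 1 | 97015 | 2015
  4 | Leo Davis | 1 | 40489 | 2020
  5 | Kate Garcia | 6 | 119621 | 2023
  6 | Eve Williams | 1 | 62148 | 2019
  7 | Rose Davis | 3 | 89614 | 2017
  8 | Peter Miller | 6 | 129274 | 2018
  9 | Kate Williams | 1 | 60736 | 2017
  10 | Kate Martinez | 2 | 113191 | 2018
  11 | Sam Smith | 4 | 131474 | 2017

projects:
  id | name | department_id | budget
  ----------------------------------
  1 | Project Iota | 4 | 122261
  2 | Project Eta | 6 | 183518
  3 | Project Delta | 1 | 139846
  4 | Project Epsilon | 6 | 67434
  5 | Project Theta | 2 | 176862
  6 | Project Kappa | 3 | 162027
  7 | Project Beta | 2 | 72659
SELECT p.name FROM departments p LEFT JOIN projects c ON c.department_id = p.id WHERE c.id IS NULL

Execution result:
Marketing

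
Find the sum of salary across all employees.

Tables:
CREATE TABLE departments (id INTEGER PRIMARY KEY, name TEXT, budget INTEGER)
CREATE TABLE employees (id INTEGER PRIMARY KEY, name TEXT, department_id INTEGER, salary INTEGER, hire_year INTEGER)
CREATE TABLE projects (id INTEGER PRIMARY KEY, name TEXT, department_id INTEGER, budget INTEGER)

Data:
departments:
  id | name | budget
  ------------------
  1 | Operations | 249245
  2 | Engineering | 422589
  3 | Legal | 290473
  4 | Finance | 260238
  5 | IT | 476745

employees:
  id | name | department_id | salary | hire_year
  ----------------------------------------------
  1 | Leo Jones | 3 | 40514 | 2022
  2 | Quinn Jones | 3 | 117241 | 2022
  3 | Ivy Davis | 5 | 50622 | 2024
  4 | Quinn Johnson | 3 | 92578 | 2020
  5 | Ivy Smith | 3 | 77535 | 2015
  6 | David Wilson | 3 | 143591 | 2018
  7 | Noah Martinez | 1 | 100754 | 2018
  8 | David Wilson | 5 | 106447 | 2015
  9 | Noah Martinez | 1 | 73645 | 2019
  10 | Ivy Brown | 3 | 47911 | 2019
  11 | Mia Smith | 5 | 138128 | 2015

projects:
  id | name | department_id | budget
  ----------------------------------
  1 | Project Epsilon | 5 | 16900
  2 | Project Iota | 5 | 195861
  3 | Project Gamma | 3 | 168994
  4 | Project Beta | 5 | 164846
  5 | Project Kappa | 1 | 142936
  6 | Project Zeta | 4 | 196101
SELECT SUM(salary) FROM employees

Execution result:
988966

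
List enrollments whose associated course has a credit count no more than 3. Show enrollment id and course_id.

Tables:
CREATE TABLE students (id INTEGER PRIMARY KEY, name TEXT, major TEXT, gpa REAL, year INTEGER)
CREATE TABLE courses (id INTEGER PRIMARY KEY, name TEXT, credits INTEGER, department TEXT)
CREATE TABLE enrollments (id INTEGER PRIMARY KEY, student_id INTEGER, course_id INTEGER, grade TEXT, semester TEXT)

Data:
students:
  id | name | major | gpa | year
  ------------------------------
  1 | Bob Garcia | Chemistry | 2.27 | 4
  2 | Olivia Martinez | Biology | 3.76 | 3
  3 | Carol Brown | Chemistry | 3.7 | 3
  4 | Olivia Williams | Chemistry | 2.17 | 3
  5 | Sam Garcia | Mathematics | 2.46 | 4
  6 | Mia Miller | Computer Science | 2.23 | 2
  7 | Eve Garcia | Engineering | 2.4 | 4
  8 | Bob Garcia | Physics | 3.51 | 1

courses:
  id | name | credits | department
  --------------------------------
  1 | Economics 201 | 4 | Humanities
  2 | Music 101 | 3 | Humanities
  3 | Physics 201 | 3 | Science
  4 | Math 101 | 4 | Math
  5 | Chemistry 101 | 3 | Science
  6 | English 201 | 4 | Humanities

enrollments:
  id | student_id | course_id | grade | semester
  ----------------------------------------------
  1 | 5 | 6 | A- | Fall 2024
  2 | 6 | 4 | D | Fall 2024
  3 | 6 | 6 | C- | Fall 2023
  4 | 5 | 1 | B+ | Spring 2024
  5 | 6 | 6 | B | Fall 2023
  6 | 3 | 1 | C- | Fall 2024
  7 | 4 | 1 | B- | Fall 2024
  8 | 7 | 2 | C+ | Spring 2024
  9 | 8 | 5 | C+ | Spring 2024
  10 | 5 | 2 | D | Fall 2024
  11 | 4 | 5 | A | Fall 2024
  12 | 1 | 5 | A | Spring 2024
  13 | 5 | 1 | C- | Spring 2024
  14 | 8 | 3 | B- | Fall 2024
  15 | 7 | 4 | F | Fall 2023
SELECT id, course_id FROM enrollments WHERE course_id IN (SELECT id FROM courses WHERE credits <= 3)

Execution result:
id | course_id
8 | 2
9 | 5
10 | 2
11 | 5
12 | 5
14 | 3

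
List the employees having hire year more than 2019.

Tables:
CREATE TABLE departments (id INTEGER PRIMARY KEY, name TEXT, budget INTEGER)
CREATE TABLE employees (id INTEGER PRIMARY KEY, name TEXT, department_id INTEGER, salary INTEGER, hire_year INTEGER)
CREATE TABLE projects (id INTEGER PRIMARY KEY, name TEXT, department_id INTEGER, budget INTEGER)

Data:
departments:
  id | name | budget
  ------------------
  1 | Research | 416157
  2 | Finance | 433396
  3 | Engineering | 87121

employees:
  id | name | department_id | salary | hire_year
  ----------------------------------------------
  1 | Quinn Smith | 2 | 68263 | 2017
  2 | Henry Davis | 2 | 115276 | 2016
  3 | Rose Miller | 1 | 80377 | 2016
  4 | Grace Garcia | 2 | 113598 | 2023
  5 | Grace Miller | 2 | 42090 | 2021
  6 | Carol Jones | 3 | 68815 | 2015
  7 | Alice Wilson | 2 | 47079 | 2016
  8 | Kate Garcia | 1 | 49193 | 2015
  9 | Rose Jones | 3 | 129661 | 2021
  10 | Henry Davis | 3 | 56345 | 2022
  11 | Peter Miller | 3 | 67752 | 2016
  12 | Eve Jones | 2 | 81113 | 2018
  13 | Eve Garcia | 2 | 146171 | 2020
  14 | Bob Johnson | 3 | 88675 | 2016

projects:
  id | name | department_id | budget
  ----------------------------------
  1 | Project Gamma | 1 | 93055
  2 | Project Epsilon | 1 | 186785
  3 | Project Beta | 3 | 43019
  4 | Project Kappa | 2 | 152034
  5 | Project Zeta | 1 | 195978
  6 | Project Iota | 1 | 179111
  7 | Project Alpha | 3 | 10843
SELECT name, hire_year FROM employees WHERE hire_year > 2019

Execution result:
name | hire_year
Grace Garcia | 2023
Grace Miller | 2021
Rose Jones | 2021
Henry Davis | 2022
Eve Garcia | 2020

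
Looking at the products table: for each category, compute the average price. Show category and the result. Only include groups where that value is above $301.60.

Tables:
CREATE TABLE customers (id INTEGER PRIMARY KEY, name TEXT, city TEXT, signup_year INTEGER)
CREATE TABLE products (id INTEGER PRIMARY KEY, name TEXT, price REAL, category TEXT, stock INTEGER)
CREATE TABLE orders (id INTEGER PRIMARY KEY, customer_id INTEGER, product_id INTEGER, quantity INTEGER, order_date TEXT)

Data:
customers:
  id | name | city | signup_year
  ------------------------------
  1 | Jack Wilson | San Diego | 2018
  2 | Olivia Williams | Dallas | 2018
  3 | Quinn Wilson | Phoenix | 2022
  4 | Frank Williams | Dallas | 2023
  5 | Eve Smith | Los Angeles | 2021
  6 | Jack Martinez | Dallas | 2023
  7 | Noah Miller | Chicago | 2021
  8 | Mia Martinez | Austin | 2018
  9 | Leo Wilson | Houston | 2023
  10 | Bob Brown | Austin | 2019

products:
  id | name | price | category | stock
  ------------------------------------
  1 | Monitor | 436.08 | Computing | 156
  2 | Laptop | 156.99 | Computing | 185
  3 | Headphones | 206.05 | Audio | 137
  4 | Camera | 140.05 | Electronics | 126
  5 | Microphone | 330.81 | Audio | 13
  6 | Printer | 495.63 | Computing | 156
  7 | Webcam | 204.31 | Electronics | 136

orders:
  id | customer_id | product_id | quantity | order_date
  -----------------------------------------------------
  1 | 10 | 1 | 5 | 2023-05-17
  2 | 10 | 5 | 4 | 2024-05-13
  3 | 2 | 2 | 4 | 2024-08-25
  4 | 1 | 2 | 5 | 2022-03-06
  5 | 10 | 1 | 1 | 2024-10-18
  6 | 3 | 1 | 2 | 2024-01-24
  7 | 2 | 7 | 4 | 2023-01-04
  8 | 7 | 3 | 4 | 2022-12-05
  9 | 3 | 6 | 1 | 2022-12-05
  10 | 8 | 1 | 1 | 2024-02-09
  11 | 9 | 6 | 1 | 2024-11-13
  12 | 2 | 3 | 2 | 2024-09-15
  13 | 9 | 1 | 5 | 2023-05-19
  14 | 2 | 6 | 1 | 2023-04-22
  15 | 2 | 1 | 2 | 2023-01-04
SELECT category, AVG(price) AS avg_price FROM products GROUP BY category HAVING AVG(price) > 301.6

Execution result:
category | avg_price
Computing | 362.90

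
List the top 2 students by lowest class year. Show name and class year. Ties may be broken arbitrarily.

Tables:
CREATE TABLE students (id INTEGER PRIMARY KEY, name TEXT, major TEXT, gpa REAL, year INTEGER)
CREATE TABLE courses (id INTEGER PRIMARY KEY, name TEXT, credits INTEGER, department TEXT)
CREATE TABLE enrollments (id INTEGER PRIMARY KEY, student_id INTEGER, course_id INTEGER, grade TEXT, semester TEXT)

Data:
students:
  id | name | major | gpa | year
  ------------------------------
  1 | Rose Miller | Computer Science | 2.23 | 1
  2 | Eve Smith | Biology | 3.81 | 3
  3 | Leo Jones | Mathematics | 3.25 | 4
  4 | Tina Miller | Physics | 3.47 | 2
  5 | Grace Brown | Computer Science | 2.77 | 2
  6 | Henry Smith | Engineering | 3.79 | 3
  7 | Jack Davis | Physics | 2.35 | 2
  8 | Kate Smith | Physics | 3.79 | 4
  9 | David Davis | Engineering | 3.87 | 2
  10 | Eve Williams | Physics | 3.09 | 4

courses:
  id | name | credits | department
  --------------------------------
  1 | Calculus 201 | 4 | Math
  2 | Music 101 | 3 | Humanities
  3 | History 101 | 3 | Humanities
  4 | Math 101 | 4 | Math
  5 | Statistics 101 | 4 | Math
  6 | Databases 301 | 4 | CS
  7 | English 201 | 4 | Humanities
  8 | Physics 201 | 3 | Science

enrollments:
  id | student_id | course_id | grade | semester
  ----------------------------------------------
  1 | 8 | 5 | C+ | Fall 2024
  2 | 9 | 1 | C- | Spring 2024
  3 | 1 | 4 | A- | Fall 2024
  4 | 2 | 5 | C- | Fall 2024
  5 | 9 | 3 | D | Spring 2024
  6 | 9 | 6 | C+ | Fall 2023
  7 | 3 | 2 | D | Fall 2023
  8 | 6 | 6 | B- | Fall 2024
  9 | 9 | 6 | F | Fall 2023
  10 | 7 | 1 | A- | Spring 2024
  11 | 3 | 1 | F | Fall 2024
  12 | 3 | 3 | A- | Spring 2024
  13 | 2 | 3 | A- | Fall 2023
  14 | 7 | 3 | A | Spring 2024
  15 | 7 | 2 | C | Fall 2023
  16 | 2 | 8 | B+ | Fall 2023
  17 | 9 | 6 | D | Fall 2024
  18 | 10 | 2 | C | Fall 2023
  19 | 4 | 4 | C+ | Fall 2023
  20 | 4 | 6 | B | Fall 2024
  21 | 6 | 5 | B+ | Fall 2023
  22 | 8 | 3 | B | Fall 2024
SELECT name, year FROM students ORDER BY year ASC LIMIT 2

Execution result:
name | year
Rose Miller | 1
Tina Miller | 2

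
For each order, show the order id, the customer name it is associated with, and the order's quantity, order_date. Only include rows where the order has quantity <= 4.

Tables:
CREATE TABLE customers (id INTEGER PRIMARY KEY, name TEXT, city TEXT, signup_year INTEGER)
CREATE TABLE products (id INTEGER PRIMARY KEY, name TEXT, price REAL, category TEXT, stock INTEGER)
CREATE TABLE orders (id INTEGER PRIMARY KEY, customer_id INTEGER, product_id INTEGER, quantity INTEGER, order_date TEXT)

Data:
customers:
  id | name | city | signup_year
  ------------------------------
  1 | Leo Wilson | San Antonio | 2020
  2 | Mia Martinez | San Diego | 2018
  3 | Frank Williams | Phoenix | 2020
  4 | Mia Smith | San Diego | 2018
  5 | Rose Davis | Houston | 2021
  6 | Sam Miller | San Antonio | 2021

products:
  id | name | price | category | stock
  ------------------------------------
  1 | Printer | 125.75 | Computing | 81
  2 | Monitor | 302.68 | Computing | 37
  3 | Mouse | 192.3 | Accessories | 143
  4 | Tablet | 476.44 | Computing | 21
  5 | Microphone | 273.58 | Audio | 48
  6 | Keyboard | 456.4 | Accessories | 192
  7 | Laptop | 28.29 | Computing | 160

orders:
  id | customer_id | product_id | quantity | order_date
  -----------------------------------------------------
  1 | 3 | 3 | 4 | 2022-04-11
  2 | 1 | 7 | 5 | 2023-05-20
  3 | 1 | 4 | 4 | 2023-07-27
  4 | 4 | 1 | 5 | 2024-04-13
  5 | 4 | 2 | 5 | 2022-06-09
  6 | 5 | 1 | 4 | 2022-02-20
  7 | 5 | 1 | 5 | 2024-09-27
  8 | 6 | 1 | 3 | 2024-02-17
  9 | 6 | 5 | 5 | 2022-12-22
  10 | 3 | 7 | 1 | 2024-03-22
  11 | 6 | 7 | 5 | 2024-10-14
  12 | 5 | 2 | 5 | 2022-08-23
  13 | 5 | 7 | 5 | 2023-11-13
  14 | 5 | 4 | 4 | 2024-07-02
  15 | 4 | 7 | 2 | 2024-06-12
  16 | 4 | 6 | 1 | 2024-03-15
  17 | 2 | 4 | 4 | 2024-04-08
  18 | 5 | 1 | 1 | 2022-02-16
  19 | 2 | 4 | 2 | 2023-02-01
SELECT c.id, p.name AS customer, c.quantity, c.order_date FROM orders c JOIN customers p ON c.customer_id = p.id WHERE c.quantity <= 4

Execution result:
id | customer | quantity | order_date
1 | Frank Williams | 4 | 2022-04-11
3 | Leo Wilson | 4 | 2023-07-27
6 | Rose Davis | 4 | 2022-02-20
8 | Sam Miller | 3 | 2024-02-17
10 | Frank Williams | 1 | 2024-03-22
14 | Rose Davis | 4 | 2024-07-02
15 | Mia Smith | 2 | 2024-06-12
16 | Mia Smith | 1 | 2024-03-15
17 | Mia Martinez | 4 | 2024-04-08
18 | Rose Davis | 1 | 2022-02-16
19 | Mia Martinez | 2 | 2023-02-01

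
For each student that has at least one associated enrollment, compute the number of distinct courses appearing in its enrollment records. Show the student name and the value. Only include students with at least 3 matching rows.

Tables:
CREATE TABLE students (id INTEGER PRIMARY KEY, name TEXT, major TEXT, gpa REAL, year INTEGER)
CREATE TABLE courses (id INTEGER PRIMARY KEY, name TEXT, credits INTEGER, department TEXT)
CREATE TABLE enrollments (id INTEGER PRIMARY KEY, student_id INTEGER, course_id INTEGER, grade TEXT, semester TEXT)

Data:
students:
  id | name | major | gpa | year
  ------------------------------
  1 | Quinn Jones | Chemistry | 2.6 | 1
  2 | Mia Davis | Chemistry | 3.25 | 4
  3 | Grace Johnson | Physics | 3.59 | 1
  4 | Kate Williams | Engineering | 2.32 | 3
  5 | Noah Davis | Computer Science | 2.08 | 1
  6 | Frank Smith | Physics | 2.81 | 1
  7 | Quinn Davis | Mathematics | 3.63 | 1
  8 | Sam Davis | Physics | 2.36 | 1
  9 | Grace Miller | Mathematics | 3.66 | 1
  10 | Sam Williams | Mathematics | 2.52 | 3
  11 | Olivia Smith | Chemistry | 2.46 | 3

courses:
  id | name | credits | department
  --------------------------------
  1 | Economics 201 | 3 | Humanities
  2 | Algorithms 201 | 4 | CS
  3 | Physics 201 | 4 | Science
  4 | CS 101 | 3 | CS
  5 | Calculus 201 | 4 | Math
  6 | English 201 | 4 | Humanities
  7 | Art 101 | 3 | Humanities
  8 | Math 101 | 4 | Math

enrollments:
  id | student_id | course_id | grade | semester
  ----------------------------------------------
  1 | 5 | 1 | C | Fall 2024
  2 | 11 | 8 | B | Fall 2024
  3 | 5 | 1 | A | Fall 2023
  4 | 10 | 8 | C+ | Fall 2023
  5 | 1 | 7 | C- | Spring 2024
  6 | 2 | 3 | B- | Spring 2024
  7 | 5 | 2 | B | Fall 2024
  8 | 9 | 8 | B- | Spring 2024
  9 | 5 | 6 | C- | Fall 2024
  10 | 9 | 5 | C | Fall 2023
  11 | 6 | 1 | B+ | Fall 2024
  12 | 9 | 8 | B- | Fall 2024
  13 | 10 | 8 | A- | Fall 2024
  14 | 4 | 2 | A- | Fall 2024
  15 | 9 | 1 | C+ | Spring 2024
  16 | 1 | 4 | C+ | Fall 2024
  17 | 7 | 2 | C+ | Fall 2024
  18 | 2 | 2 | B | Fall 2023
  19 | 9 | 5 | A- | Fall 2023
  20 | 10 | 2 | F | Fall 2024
SELECT p.name, COUNT(DISTINCT c.course_id) AS distinct_course_count FROM enrollments c JOIN students p ON c.student_id = p.id GROUP BY p.id, p.name HAVING COUNT(*) >= 3

Execution result:
name | distinct_course_count
Noah Davis | 3
Grace Miller | 3
Sam Williams | 2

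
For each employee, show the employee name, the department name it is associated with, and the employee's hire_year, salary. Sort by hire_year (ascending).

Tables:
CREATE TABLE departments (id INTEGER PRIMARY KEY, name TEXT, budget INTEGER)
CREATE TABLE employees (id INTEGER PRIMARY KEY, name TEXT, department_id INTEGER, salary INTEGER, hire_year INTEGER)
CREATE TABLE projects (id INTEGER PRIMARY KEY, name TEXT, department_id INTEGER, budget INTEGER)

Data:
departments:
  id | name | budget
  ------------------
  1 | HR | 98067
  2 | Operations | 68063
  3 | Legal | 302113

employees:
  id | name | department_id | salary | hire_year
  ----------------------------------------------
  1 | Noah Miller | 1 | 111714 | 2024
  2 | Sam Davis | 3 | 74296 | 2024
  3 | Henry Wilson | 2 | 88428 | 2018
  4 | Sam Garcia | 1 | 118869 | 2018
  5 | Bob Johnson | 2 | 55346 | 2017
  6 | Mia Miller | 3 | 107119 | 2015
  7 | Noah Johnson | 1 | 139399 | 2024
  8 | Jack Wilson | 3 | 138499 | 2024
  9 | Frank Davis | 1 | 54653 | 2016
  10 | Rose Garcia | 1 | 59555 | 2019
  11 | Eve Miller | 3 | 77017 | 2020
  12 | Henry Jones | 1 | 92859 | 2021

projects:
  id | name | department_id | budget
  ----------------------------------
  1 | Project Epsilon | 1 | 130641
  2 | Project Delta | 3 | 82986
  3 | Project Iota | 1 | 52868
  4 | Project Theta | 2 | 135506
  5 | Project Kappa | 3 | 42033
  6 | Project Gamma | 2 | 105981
SELECT c.name, p.name AS department, c.hire_year, c.salary FROM employees c JOIN departments p ON c.department_id = p.id ORDER BY c.hire_year ASC

Execution result:
name | department | hire_year | salary
Mia Miller | Legal | 2015 | 107119
Frank Davis | HR | 2016 | 54653
Bob Johnson | Operations | 2017 | 55346
Henry Wilson | Operations | 2018 | 88428
Sam Garcia | HR | 2018 | 118869
Rose Garcia | HR | 2019 | 59555
Eve Miller | Legal | 2020 | 77017
Henry Jones | HR | 2021 | 92859
Noah Miller | HR | 2024 | 111714
Sam Davis | Legal | 2024 | 74296
Noah Johnson | HR | 2024 | 139399
Jack Wilson | Legal | 2024 | 138499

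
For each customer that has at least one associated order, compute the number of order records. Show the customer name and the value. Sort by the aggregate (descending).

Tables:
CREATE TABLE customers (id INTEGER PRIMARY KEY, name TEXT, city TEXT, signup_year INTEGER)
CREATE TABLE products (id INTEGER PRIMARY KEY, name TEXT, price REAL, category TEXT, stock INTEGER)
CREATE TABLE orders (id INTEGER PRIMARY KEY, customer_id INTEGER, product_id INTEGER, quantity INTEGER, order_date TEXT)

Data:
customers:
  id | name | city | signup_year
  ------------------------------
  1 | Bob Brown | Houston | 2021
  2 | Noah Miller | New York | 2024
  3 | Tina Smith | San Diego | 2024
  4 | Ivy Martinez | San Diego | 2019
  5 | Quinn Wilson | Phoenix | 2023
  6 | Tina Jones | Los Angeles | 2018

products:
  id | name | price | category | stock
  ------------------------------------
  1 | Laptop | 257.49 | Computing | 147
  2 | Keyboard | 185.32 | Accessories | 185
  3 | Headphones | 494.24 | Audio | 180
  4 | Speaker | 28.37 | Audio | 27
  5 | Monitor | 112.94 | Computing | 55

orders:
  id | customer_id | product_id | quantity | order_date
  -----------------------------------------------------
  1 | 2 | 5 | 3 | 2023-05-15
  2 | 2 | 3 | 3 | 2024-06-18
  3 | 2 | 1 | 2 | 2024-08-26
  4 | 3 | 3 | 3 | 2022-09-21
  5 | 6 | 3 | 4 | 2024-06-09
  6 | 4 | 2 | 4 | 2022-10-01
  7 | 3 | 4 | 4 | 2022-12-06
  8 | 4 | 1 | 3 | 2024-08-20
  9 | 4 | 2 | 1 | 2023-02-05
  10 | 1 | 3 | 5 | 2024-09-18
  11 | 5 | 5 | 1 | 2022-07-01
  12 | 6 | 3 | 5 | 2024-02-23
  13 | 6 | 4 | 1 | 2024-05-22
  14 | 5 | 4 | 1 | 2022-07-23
SELECT p.name, COUNT(*) AS n FROM orders c JOIN customers p ON c.customer_id = p.id GROUP BY p.id, p.name ORDER BY n DESC

Execution result:
name | n
Noah Miller | 3
Ivy Martinez | 3
Tina Jones | 3
Tina Smith | 2
Quinn Wilson | 2
Bob Brown | 1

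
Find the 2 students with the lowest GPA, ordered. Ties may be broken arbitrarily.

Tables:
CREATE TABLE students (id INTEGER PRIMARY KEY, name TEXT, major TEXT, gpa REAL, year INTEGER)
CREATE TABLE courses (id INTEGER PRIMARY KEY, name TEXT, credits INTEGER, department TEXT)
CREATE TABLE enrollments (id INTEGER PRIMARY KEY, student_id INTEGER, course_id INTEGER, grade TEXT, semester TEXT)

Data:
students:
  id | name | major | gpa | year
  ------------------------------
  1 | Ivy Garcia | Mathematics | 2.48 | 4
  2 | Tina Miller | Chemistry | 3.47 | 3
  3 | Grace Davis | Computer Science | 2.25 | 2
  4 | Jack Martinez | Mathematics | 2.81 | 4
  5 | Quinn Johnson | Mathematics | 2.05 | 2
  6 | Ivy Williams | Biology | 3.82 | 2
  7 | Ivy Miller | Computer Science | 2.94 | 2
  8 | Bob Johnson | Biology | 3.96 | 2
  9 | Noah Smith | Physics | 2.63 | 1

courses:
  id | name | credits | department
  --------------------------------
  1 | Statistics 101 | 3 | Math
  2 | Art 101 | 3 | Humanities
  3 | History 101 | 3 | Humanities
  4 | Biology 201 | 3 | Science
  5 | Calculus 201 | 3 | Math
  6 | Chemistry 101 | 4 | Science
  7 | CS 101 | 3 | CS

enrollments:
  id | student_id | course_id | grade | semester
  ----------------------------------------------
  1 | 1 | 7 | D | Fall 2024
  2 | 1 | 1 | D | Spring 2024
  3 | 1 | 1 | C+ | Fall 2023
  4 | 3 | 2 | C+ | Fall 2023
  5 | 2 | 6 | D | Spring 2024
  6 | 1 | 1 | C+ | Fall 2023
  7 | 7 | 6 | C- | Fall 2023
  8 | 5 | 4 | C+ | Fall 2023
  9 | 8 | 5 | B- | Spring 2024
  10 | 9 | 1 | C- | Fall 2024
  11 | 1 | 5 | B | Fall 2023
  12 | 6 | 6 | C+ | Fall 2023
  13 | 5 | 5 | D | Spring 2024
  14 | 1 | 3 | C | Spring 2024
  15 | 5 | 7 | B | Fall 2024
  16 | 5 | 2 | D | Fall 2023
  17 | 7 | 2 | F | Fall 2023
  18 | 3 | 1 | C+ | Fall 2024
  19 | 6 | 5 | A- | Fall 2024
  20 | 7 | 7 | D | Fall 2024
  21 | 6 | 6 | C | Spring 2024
SELECT name, gpa FROM students ORDER BY gpa ASC LIMIT 2

Execution result:
name | gpa
Quinn Johnson | 2.05
Grace Davis | 2.25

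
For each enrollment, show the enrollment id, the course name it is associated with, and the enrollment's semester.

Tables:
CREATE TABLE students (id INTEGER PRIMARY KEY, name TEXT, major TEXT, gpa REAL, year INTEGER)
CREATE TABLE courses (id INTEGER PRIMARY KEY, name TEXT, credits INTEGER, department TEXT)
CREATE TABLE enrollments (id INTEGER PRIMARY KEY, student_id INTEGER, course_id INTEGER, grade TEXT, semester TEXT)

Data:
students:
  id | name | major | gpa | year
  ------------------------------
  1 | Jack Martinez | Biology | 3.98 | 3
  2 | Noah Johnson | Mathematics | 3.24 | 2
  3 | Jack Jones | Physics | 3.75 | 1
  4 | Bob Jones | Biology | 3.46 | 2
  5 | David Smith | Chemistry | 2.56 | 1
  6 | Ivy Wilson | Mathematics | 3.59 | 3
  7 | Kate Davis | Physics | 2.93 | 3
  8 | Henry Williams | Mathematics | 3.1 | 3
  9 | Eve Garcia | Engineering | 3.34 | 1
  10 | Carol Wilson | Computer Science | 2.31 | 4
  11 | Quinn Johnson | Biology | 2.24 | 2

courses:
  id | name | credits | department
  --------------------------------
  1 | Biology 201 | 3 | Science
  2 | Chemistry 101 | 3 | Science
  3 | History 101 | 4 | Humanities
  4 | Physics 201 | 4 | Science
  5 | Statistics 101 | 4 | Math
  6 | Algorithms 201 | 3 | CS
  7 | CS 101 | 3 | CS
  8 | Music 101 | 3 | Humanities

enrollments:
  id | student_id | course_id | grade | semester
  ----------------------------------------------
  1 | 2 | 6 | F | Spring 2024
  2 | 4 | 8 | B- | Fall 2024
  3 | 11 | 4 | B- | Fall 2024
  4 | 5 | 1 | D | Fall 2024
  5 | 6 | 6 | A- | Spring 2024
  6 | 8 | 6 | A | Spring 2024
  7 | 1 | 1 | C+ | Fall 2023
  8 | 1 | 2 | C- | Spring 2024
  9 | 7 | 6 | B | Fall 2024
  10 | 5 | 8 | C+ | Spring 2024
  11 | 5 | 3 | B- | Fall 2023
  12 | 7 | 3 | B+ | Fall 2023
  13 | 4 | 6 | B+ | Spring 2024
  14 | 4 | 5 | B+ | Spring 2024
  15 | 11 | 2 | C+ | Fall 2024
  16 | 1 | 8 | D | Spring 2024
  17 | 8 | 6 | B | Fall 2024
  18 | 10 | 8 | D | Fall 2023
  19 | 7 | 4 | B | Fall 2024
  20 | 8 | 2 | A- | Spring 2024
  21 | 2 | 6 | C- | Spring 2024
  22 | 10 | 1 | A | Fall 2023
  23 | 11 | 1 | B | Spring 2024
SELECT c.id, p.name AS course, c.semester FROM enrollments c JOIN courses p ON c.course_id = p.id

Execution result:
id | course | semester
1 | Algorithms 201 | Spring 2024
2 | Music 101 | Fall 2024
3 | Physics 201 | Fall 2024
4 | Biology 201 | Fall 2024
5 | Algorithms 201 | Spring 2024
6 | Algorithms 201 | Spring 2024
7 | Biology 201 | Fall 2023
8 | Chemistry 101 | Spring 2024
9 | Algorithms 201 | Fall 2024
10 | Music 101 | Spring 2024
11 | History 101 | Fall 2023
12 | History 101 | Fall 2023
13 | Algorithms 201 | Spring 2024
14 | Statistics 101 | Spring 2024
15 | Chemistry 101 | Fall 2024
16 | Music 101 | Spring 2024
17 | Algorithms 201 | Fall 2024
18 | Music 101 | Fall 2023
19 | Physics 201 | Fall 2024
20 | Chemistry 101 | Spring 2024
21 | Algorithms 201 | Spring 2024
22 | Biology 201 | Fall 2023
23 | Biology 201 | Spring 2024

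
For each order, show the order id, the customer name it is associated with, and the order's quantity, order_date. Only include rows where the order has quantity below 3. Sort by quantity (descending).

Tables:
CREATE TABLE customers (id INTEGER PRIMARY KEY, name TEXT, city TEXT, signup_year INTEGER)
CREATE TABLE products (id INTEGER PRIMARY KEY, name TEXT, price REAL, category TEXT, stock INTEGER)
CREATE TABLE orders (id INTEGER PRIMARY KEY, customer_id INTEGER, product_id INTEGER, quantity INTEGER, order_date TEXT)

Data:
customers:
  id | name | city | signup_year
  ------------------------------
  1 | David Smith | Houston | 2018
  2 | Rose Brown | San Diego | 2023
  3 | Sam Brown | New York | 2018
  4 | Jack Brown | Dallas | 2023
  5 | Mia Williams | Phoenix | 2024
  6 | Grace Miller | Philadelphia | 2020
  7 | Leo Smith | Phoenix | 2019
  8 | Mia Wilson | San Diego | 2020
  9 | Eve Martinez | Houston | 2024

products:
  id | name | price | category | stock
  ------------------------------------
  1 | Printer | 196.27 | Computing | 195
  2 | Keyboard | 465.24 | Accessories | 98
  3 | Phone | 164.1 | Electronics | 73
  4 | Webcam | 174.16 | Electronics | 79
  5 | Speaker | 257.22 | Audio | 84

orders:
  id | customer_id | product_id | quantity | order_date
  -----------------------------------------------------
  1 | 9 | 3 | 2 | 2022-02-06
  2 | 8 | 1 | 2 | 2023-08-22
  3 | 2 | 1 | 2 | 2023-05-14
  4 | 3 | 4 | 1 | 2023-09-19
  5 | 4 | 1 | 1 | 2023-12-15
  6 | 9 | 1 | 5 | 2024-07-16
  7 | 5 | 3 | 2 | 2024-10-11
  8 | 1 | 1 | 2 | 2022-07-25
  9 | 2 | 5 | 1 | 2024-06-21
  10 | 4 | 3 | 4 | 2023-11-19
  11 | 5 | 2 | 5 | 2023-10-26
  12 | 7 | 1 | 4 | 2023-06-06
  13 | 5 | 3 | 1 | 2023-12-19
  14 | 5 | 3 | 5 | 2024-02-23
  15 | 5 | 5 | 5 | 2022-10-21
SELECT c.id, p.name AS customer, c.quantity, c.order_date FROM orders c JOIN customers p ON c.customer_id = p.id WHERE c.quantity < 3 ORDER BY c.quantity DESC

Execution result:
id | customer | quantity | order_date
1 | Eve Martinez | 2 | 2022-02-06
2 | Mia Wilson | 2 | 2023-08-22
3 | Rose Brown | 2 | 2023-05-14
7 | Mia Williams | 2 | 2024-10-11
8 | David Smith | 2 | 2022-07-25
4 | Sam Brown | 1 | 2023-09-19
5 | Jack Brown | 1 | 2023-12-15
9 | Rose Brown | 1 | 2024-06-21
13 | Mia Williams | 1 | 2023-12-19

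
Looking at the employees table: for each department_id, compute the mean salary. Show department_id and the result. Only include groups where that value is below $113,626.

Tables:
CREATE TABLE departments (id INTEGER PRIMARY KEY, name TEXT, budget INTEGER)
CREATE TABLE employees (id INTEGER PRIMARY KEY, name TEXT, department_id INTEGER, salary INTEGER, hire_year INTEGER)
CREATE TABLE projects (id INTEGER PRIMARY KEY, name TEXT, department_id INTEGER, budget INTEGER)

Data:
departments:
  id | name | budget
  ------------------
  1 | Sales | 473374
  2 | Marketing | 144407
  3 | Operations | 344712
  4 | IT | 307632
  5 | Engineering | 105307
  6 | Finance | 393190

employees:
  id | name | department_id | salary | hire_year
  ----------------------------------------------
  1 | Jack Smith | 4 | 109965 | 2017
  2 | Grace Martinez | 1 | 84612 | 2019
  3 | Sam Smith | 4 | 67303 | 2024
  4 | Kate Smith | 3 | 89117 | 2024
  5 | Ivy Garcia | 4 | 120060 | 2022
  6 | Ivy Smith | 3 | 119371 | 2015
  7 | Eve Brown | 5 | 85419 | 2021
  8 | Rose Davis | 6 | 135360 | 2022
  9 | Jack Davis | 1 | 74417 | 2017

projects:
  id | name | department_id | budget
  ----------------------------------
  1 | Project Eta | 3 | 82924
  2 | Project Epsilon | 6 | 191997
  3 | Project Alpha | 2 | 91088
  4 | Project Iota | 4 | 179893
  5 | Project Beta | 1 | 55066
SELECT department_id, AVG(salary) AS avg_salary FROM employees GROUP BY department_id HAVING AVG(salary) < 113626

Execution result:
department_id | avg_salary
1 | 79514.50
3 | 104244.00
4 | 99109.33
5 | 85419.00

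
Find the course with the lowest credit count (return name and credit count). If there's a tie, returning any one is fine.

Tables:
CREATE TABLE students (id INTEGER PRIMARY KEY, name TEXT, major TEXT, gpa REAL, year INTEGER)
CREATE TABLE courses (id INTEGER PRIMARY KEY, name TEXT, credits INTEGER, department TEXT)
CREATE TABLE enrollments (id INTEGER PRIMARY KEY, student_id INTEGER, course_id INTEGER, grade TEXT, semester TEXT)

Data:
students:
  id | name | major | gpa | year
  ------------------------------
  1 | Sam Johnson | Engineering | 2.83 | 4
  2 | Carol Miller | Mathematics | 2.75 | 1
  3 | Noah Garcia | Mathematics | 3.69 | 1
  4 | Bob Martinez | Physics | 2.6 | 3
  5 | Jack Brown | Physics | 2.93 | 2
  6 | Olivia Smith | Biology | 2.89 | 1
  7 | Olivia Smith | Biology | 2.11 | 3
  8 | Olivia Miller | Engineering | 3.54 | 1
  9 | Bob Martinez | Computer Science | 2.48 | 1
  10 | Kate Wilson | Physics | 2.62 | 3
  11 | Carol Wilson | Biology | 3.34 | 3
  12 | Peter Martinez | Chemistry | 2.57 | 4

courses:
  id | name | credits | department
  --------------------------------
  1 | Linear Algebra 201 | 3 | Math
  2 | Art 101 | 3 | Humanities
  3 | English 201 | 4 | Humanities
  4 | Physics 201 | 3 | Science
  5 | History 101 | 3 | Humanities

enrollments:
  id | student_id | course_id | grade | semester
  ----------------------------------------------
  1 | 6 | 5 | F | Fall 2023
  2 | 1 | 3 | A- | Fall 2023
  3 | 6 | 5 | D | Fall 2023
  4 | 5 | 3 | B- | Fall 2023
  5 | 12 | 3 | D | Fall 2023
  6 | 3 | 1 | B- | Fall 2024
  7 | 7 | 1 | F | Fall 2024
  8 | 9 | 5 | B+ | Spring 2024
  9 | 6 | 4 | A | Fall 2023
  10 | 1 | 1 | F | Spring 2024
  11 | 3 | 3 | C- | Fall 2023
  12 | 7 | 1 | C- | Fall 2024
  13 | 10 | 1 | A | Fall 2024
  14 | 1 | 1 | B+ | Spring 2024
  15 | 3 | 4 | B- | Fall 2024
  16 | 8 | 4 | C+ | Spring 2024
SELECT name, credits FROM courses ORDER BY credits ASC LIMIT 1

Execution result:
name | credits
Linear Algebra 201 | 3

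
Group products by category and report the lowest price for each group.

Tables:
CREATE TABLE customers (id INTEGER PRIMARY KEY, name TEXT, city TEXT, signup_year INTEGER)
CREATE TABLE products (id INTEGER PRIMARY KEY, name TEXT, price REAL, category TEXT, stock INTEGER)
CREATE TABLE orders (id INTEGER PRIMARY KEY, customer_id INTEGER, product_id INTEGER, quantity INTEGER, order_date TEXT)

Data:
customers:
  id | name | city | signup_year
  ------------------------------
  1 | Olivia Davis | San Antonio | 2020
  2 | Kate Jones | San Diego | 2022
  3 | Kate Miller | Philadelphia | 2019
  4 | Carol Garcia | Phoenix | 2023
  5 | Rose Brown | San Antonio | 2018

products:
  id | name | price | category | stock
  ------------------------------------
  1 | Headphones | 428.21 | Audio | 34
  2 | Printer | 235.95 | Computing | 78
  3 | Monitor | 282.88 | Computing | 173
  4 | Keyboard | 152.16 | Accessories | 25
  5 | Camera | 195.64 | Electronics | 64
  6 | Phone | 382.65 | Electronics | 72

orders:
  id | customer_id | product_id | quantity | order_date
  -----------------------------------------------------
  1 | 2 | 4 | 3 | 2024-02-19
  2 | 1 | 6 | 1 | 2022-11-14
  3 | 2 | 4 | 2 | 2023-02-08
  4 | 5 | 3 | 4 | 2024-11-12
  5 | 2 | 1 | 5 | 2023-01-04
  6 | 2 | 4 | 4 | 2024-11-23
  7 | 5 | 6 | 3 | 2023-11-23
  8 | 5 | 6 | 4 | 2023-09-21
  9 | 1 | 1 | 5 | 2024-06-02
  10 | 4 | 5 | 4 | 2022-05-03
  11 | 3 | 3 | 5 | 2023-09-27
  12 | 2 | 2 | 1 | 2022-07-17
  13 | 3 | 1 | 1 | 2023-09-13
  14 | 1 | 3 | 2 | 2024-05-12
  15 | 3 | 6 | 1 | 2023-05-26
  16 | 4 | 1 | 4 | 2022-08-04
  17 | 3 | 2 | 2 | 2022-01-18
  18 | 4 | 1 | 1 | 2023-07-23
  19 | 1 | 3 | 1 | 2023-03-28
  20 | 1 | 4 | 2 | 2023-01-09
SELECT category, MIN(price) AS min_price FROM products GROUP BY category

Execution result:
category | min_price
Accessories | 152.16
Audio | 428.21
Computing | 235.95
Electronics | 195.64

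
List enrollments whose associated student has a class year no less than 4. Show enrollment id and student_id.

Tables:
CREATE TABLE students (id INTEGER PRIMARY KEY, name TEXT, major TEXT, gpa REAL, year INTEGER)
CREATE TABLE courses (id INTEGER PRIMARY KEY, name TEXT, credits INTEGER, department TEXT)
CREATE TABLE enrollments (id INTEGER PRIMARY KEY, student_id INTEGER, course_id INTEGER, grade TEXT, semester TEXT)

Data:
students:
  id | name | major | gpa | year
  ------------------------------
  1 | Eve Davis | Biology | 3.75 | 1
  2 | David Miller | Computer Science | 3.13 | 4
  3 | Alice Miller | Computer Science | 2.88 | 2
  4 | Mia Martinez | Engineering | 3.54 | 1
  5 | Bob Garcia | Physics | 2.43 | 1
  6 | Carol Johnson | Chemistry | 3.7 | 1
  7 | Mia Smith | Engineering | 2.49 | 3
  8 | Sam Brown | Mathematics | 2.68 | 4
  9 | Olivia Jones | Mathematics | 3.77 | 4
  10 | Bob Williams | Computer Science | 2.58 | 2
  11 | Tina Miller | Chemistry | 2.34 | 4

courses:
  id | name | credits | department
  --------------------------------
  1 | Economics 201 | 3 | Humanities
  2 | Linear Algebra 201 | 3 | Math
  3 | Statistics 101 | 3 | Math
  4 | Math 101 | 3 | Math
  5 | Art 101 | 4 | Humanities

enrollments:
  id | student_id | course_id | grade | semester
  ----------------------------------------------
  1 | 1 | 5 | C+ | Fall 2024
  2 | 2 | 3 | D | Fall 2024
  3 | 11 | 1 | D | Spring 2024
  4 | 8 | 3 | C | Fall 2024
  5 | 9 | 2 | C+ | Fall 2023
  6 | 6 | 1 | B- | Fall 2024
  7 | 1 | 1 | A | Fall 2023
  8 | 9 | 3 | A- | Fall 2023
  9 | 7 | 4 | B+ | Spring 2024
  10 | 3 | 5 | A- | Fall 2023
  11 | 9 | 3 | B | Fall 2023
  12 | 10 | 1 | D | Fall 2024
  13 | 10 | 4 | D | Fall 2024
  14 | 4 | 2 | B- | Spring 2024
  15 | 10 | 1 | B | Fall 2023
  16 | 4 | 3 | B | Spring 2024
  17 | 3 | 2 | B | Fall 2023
SELECT id, student_id FROM enrollments WHERE student_id IN (SELECT id FROM students WHERE year >= 4)

Execution result:
id | student_id
2 | 2
3 | 11
4 | 8
5 | 9
8 | 9
11 | 9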